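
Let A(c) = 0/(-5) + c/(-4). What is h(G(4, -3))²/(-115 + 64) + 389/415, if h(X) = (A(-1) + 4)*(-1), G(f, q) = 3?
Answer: 11617/19920 ≈ 0.58318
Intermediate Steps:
A(c) = -c/4 (A(c) = 0*(-⅕) + c*(-¼) = 0 - c/4 = -c/4)
h(X) = -17/4 (h(X) = (-¼*(-1) + 4)*(-1) = (¼ + 4)*(-1) = (17/4)*(-1) = -17/4)
h(G(4, -3))²/(-115 + 64) + 389/415 = (-17/4)²/(-115 + 64) + 389/415 = (289/16)/(-51) + 389*(1/415) = (289/16)*(-1/51) + 389/415 = -17/48 + 389/415 = 11617/19920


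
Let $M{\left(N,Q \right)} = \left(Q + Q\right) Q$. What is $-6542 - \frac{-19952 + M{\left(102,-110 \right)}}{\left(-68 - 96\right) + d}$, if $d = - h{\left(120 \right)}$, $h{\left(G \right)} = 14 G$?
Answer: $- \frac{3014800}{461} \approx -6539.7$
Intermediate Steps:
$d = -1680$ ($d = - 14 \cdot 120 = \left(-1\right) 1680 = -1680$)
$M{\left(N,Q \right)} = 2 Q^{2}$ ($M{\left(N,Q \right)} = 2 Q Q = 2 Q^{2}$)
$-6542 - \frac{-19952 + M{\left(102,-110 \right)}}{\left(-68 - 96\right) + d} = -6542 - \frac{-19952 + 2 \left(-110\right)^{2}}{\left(-68 - 96\right) - 1680} = -6542 - \frac{-19952 + 2 \cdot 12100}{\left(-68 - 96\right) - 1680} = -6542 - \frac{-19952 + 24200}{-164 - 1680} = -6542 - \frac{4248}{-1844} = -6542 - 4248 \left(- \frac{1}{1844}\right) = -6542 - - \frac{1062}{461} = -6542 + \frac{1062}{461} = - \frac{3014800}{461}$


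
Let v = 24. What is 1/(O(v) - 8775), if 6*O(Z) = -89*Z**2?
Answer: -1/17319 ≈ -5.7740e-5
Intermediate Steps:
O(Z) = -89*Z**2/6 (O(Z) = (-89*Z**2)/6 = -89*Z**2/6)
1/(O(v) - 8775) = 1/(-89/6*24**2 - 8775) = 1/(-89/6*576 - 8775) = 1/(-8544 - 8775) = 1/(-17319) = -1/17319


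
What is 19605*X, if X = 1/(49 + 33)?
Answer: 19605/82 ≈ 239.09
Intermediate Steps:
X = 1/82 ≈ 0.012195
19605*X = 19605*(1/82) = 19605/82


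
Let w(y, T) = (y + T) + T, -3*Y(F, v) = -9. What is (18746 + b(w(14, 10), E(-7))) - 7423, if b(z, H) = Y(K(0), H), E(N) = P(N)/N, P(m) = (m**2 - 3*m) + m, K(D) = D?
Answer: 11326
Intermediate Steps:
Y(F, v) = 3 (Y(F, v) = -1/3*(-9) = 3)
P(m) = m**2 - 2*m
w(y, T) = y + 2*T (w(y, T) = (T + y) + T = y + 2*T)
E(N) = -2 + N (E(N) = (N*(-2 + N))/N = -2 + N)
b(z, H) = 3
(18746 + b(w(14, 10), E(-7))) - 7423 = (18746 + 3) - 7423 = 18749 - 7423 = 11326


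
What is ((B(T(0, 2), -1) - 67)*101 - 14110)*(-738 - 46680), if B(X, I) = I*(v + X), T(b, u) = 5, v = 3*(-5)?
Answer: 942053406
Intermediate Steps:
v = -15
B(X, I) = I*(-15 + X)
((B(T(0, 2), -1) - 67)*101 - 14110)*(-738 - 46680) = ((-(-15 + 5) - 67)*101 - 14110)*(-738 - 46680) = ((-1*(-10) - 67)*101 - 14110)*(-47418) = ((10 - 67)*101 - 14110)*(-47418) = (-57*101 - 14110)*(-47418) = (-5757 - 14110)*(-47418) = -19867*(-47418) = 942053406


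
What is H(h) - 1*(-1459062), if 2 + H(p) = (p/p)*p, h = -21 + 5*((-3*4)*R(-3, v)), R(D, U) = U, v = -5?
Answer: 1459339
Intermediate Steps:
h = 279 (h = -21 + 5*(-3*4*(-5)) = -21 + 5*(-12*(-5)) = -21 + 5*60 = -21 + 300 = 279)
H(p) = -2 + p (H(p) = -2 + (p/p)*p = -2 + 1*p = -2 + p)
H(h) - 1*(-1459062) = (-2 + 279) - 1*(-1459062) = 277 + 1459062 = 1459339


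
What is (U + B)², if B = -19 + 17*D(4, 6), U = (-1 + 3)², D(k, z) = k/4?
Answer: 4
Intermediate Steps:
D(k, z) = k/4 (D(k, z) = k*(¼) = k/4)
U = 4 (U = 2² = 4)
B = -2 (B = -19 + 17*((¼)*4) = -19 + 17*1 = -19 + 17 = -2)
(U + B)² = (4 - 2)² = 2² = 4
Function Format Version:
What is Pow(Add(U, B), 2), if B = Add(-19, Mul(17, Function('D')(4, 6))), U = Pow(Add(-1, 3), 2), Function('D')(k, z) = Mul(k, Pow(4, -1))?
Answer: 4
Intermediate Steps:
Function('D')(k, z) = Mul(Rational(1, 4), k) (Function('D')(k, z) = Mul(k, Rational(1, 4)) = Mul(Rational(1, 4), k))
U = 4 (U = Pow(2, 2) = 4)
B = -2 (B = Add(-19, Mul(17, Mul(Rational(1, 4), 4))) = Add(-19, Mul(17, 1)) = Add(-19, 17) = -2)
Pow(Add(U, B), 2) = Pow(Add(4, -2), 2) = Pow(2, 2) = 4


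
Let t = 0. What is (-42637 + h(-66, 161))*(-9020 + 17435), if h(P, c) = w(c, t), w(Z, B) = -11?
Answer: -358882920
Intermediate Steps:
h(P, c) = -11
(-42637 + h(-66, 161))*(-9020 + 17435) = (-42637 - 11)*(-9020 + 17435) = -42648*8415 = -358882920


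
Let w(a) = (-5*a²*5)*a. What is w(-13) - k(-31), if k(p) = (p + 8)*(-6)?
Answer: 54787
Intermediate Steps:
k(p) = -48 - 6*p (k(p) = (8 + p)*(-6) = -48 - 6*p)
w(a) = -25*a³ (w(a) = (-25*a²)*a = -25*a³)
w(-13) - k(-31) = -25*(-13)³ - (-48 - 6*(-31)) = -25*(-2197) - (-48 + 186) = 54925 - 1*138 = 54925 - 138 = 54787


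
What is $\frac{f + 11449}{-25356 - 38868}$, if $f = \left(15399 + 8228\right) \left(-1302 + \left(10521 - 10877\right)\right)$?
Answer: $\frac{13054039}{21408} \approx 609.77$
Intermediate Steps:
$f = -39173566$ ($f = 23627 \left(-1302 - 356\right) = 23627 \left(-1658\right) = -39173566$)
$\frac{f + 11449}{-25356 - 38868} = \frac{-39173566 + 11449}{-25356 - 38868} = - \frac{39162117}{-64224} = \left(-39162117\right) \left(- \frac{1}{64224}\right) = \frac{13054039}{21408}$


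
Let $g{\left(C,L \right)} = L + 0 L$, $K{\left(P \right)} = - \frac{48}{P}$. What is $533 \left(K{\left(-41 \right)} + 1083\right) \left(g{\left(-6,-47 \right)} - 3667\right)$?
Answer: $-2146183182$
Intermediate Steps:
$g{\left(C,L \right)} = L$ ($g{\left(C,L \right)} = L + 0 = L$)
$533 \left(K{\left(-41 \right)} + 1083\right) \left(g{\left(-6,-47 \right)} - 3667\right) = 533 \left(- \frac{48}{-41} + 1083\right) \left(-47 - 3667\right) = 533 \left(\left(-48\right) \left(- \frac{1}{41}\right) + 1083\right) \left(-3714\right) = 533 \left(\frac{48}{41} + 1083\right) \left(-3714\right) = 533 \cdot \frac{44451}{41} \left(-3714\right) = 533 \left(- \frac{165091014}{41}\right) = -2146183182$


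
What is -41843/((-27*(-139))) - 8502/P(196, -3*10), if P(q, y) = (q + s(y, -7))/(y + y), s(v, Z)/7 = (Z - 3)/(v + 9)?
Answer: 219939191/86319 ≈ 2548.0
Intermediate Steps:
s(v, Z) = 7*(-3 + Z)/(9 + v) (s(v, Z) = 7*((Z - 3)/(v + 9)) = 7*((-3 + Z)/(9 + v)) = 7*(-3 + Z)/(9 + v))
P(q, y) = (q - 70/(9 + y))/(2*y) (P(q, y) = (q + 7*(-3 - 7)/(9 + y))/(y + y) = (q + 7*(-10)/(9 + y))/((2*y)) = (q - 70/(9 + y))*(1/(2*y)) = (q - 70/(9 + y))/(2*y))
-41843/((-27*(-139))) - 8502/P(196, -3*10) = -41843/((-27*(-139))) - 8502*(-60*(9 - 3*10)/(-70 + 196*(9 - 3*10))) = -41843/3753 - 8502*(-60*(9 - 30)/(-70 + 196*(9 - 30))) = -41843*1/3753 - 8502*1260/(-70 + 196*(-21)) = -41843/3753 - 8502*1260/(-70 - 4116) = -41843/3753 - 8502/((½)*(-1/30)*(-1/21)*(-4186)) = -41843/3753 - 8502/(-299/90) = -41843/3753 - 8502*(-90/299) = -41843/3753 + 58860/23 = 219939191/86319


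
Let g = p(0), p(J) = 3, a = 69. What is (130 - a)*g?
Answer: 183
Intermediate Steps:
g = 3
(130 - a)*g = (130 - 1*69)*3 = (130 - 69)*3 = 61*3 = 183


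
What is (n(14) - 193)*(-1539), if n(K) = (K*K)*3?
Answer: -607905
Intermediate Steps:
n(K) = 3*K² (n(K) = K²*3 = 3*K²)
(n(14) - 193)*(-1539) = (3*14² - 193)*(-1539) = (3*196 - 193)*(-1539) = (588 - 193)*(-1539) = 395*(-1539) = -607905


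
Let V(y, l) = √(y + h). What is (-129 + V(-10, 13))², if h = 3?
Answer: (129 - I*√7)² ≈ 16634.0 - 682.6*I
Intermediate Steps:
V(y, l) = √(3 + y) (V(y, l) = √(y + 3) = √(3 + y))
(-129 + V(-10, 13))² = (-129 + √(3 - 10))² = (-129 + √(-7))² = (-129 + I*√7)²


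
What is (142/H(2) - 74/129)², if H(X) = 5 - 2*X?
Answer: 332843536/16641 ≈ 20001.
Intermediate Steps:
(142/H(2) - 74/129)² = (142/(5 - 2*2) - 74/129)² = (142/(5 - 4) - 74*1/129)² = (142/1 - 74/129)² = (142*1 - 74/129)² = (142 - 74/129)² = (18244/129)² = 332843536/16641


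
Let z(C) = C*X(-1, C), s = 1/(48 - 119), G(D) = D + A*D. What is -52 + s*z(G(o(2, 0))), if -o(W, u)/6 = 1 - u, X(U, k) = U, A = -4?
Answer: -3674/71 ≈ -51.746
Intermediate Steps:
o(W, u) = -6 + 6*u (o(W, u) = -6*(1 - u) = -6 + 6*u)
G(D) = -3*D (G(D) = D - 4*D = -3*D)
s = -1/71 (s = 1/(-71) = -1/71 ≈ -0.014085)
z(C) = -C (z(C) = C*(-1) = -C)
-52 + s*z(G(o(2, 0))) = -52 - (-1)*(-3*(-6 + 6*0))/71 = -52 - (-1)*(-3*(-6 + 0))/71 = -52 - (-1)*(-3*(-6))/71 = -52 - (-1)*18/71 = -52 - 1/71*(-18) = -52 + 18/71 = -3674/71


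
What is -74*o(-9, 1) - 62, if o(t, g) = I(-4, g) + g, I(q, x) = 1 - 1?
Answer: -136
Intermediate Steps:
I(q, x) = 0
o(t, g) = g (o(t, g) = 0 + g = g)
-74*o(-9, 1) - 62 = -74*1 - 62 = -74 - 62 = -136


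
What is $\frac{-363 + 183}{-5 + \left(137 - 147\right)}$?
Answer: $12$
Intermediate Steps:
$\frac{-363 + 183}{-5 + \left(137 - 147\right)} = - \frac{180}{-5 + \left(137 - 147\right)} = - \frac{180}{-5 - 10} = - \frac{180}{-15} = \left(-180\right) \left(- \frac{1}{15}\right) = 12$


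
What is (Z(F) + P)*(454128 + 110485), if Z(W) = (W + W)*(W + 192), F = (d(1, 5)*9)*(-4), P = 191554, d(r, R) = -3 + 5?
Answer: 98397365962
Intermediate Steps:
d(r, R) = 2
F = -72 (F = (2*9)*(-4) = 18*(-4) = -72)
Z(W) = 2*W*(192 + W) (Z(W) = (2*W)*(192 + W) = 2*W*(192 + W))
(Z(F) + P)*(454128 + 110485) = (2*(-72)*(192 - 72) + 191554)*(454128 + 110485) = (2*(-72)*120 + 191554)*564613 = (-17280 + 191554)*564613 = 174274*564613 = 98397365962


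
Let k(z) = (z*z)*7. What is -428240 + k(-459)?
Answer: 1046527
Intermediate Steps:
k(z) = 7*z**2 (k(z) = z**2*7 = 7*z**2)
-428240 + k(-459) = -428240 + 7*(-459)**2 = -428240 + 7*210681 = -428240 + 1474767 = 1046527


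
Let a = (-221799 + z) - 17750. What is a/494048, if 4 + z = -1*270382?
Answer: -509935/494048 ≈ -1.0322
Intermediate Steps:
z = -270386 (z = -4 - 1*270382 = -4 - 270382 = -270386)
a = -509935 (a = (-221799 - 270386) - 17750 = -492185 - 17750 = -509935)
a/494048 = -509935/494048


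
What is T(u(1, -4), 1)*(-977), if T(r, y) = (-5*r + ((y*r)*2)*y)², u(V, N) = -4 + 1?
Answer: -79137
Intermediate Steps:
u(V, N) = -3
T(r, y) = (-5*r + 2*r*y²)² (T(r, y) = (-5*r + ((r*y)*2)*y)² = (-5*r + (2*r*y)*y)² = (-5*r + 2*r*y²)²)
T(u(1, -4), 1)*(-977) = ((-3)²*(-5 + 2*1²)²)*(-977) = (9*(-5 + 2*1)²)*(-977) = (9*(-5 + 2)²)*(-977) = (9*(-3)²)*(-977) = (9*9)*(-977) = 81*(-977) = -79137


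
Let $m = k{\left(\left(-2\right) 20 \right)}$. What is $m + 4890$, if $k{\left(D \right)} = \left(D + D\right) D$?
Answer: $8090$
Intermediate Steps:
$k{\left(D \right)} = 2 D^{2}$ ($k{\left(D \right)} = 2 D D = 2 D^{2}$)
$m = 3200$ ($m = 2 \left(\left(-2\right) 20\right)^{2} = 2 \left(-40\right)^{2} = 2 \cdot 1600 = 3200$)
$m + 4890 = 3200 + 4890 = 8090$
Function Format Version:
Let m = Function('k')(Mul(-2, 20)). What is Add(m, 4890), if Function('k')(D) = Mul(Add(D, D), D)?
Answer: 8090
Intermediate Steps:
Function('k')(D) = Mul(2, Pow(D, 2)) (Function('k')(D) = Mul(Mul(2, D), D) = Mul(2, Pow(D, 2)))
m = 3200 (m = Mul(2, Pow(Mul(-2, 20), 2)) = Mul(2, Pow(-40, 2)) = Mul(2, 1600) = 3200)
Add(m, 4890) = Add(3200, 4890) = 8090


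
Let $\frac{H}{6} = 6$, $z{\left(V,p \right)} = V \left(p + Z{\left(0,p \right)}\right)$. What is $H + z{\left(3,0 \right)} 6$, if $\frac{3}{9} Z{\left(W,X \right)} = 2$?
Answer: $144$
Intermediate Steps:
$Z{\left(W,X \right)} = 6$ ($Z{\left(W,X \right)} = 3 \cdot 2 = 6$)
$z{\left(V,p \right)} = V \left(6 + p\right)$ ($z{\left(V,p \right)} = V \left(p + 6\right) = V \left(6 + p\right)$)
$H = 36$ ($H = 6 \cdot 6 = 36$)
$H + z{\left(3,0 \right)} 6 = 36 + 3 \left(6 + 0\right) 6 = 36 + 3 \cdot 6 \cdot 6 = 36 + 18 \cdot 6 = 36 + 108 = 144$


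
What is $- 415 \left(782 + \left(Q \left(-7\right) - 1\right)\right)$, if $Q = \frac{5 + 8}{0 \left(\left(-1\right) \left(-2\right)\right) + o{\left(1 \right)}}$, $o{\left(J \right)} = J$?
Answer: $-286350$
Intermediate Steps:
$Q = 13$ ($Q = \frac{5 + 8}{0 \left(\left(-1\right) \left(-2\right)\right) + 1} = \frac{13}{0 \cdot 2 + 1} = \frac{13}{0 + 1} = \frac{13}{1} = 13 \cdot 1 = 13$)
$- 415 \left(782 + \left(Q \left(-7\right) - 1\right)\right) = - 415 \left(782 + \left(13 \left(-7\right) - 1\right)\right) = - 415 \left(782 - 92\right) = \left(-415\right) 690 = -286350$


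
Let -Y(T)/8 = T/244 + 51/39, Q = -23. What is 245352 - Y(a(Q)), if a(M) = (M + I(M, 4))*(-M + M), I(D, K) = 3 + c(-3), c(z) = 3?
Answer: 3189712/13 ≈ 2.4536e+5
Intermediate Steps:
I(D, K) = 6 (I(D, K) = 3 + 3 = 6)
a(M) = 0 (a(M) = (M + 6)*(-M + M) = (6 + M)*0 = 0)
Y(T) = -136/13 - 2*T/61 (Y(T) = -8*(T/244 + 51/39) = -8*(T*(1/244) + 51*(1/39)) = -8*(T/244 + 17/13) = -8*(17/13 + T/244) = -136/13 - 2*T/61)
245352 - Y(a(Q)) = 245352 - (-136/13 - 2/61*0) = 245352 - (-136/13 + 0) = 245352 - 1*(-136/13) = 245352 + 136/13 = 3189712/13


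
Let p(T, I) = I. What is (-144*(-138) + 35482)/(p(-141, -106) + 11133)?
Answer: 55354/11027 ≈ 5.0199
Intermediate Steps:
(-144*(-138) + 35482)/(p(-141, -106) + 11133) = (-144*(-138) + 35482)/(-106 + 11133) = (19872 + 35482)/11027 = 55354*(1/11027) = 55354/11027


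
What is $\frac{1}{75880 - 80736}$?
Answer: $- \frac{1}{4856} \approx -0.00020593$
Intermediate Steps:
$\frac{1}{75880 - 80736} = \frac{1}{-4856} = - \frac{1}{4856}$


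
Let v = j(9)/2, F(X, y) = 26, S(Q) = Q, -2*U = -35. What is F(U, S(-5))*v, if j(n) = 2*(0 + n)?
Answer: 234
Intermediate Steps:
U = 35/2 (U = -1/2*(-35) = 35/2 ≈ 17.500)
j(n) = 2*n
v = 9 (v = (2*9)/2 = 18*(1/2) = 9)
F(U, S(-5))*v = 26*9 = 234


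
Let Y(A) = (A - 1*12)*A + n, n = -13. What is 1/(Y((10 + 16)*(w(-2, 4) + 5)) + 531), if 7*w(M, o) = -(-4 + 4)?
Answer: 1/15858 ≈ 6.3060e-5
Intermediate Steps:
w(M, o) = 0 (w(M, o) = (-(-4 + 4))/7 = (-1*0)/7 = (⅐)*0 = 0)
Y(A) = -13 + A*(-12 + A) (Y(A) = (A - 1*12)*A - 13 = (A - 12)*A - 13 = (-12 + A)*A - 13 = A*(-12 + A) - 13 = -13 + A*(-12 + A))
1/(Y((10 + 16)*(w(-2, 4) + 5)) + 531) = 1/((-13 + ((10 + 16)*(0 + 5))² - 12*(10 + 16)*(0 + 5)) + 531) = 1/((-13 + (26*5)² - 312*5) + 531) = 1/((-13 + 130² - 12*130) + 531) = 1/((-13 + 16900 - 1560) + 531) = 1/(15327 + 531) = 1/15858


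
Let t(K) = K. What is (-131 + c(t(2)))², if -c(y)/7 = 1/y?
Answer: 72361/4 ≈ 18090.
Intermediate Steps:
c(y) = -7/y
(-131 + c(t(2)))² = (-131 - 7/2)² = (-269/2)² = 72361/4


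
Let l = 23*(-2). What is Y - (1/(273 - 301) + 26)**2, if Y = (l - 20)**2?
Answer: 2886575/784 ≈ 3681.9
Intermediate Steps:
l = -46
Y = 4356 (Y = (-46 - 20)**2 = (-66)**2 = 4356)
Y - (1/(273 - 301) + 26)**2 = 4356 - (1/(273 - 301) + 26)**2 = 4356 - (1/(-28) + 26)**2 = 4356 - (-1/28 + 26)**2 = 4356 - (727/28)**2 = 4356 - 1*528529/784 = 4356 - 528529/784 = 2886575/784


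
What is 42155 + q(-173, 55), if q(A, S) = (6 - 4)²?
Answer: 42159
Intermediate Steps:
q(A, S) = 4 (q(A, S) = 2² = 4)
42155 + q(-173, 55) = 42155 + 4 = 42159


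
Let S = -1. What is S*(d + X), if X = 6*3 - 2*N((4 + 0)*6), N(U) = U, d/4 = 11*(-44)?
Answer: 1966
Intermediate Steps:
d = -1936 (d = 4*(11*(-44)) = 4*(-484) = -1936)
X = -30 (X = 6*3 - 2*(4 + 0)*6 = 18 - 8*6 = 18 - 2*24 = 18 - 48 = -30)
S*(d + X) = -(-1936 - 30) = -1*(-1966) = 1966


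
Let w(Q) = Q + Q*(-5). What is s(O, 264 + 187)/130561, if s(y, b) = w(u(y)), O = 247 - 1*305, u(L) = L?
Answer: 232/130561 ≈ 0.0017769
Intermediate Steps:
w(Q) = -4*Q (w(Q) = Q - 5*Q = -4*Q)
O = -58 (O = 247 - 305 = -58)
s(y, b) = -4*y
s(O, 264 + 187)/130561 = -4*(-58)/130561 = 232*(1/130561) = 232/130561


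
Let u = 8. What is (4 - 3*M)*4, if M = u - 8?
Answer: 16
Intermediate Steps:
M = 0 (M = 8 - 8 = 0)
(4 - 3*M)*4 = (4 - 3*0)*4 = (4 + 0)*4 = 4*4 = 16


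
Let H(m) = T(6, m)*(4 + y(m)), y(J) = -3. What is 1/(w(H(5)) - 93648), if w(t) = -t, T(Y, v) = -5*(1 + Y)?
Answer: -1/93613 ≈ -1.0682e-5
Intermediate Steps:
T(Y, v) = -5 - 5*Y
H(m) = -35 (H(m) = (-5 - 5*6)*(4 - 3) = (-5 - 30)*1 = -35*1 = -35)
1/(w(H(5)) - 93648) = 1/(-1*(-35) - 93648) = 1/(35 - 93648) = 1/(-93613) = -1/93613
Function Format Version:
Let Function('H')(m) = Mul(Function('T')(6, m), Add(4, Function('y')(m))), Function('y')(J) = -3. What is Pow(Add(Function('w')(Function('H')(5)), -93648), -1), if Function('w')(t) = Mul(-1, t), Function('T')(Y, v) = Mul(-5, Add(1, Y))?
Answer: Rational(-1, 93613) ≈ -1.0682e-5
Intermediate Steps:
Function('T')(Y, v) = Add(-5, Mul(-5, Y))
Function('H')(m) = -35 (Function('H')(m) = Mul(Add(-5, Mul(-5, 6)), Add(4, -3)) = Mul(Add(-5, -30), 1) = Mul(-35, 1) = -35)
Pow(Add(Function('w')(Function('H')(5)), -93648), -1) = Pow(Add(Mul(-1, -35), -93648), -1) = Pow(Add(35, -93648), -1) = Pow(-93613, -1) = Rational(-1, 93613)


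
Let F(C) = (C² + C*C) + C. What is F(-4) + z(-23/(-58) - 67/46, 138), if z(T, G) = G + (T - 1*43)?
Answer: 81334/667 ≈ 121.94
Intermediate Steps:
z(T, G) = -43 + G + T (z(T, G) = G + (T - 43) = G + (-43 + T) = -43 + G + T)
F(C) = C + 2*C² (F(C) = (C² + C²) + C = 2*C² + C = C + 2*C²)
F(-4) + z(-23/(-58) - 67/46, 138) = -4*(1 + 2*(-4)) + (-43 + 138 + (-23/(-58) - 67/46)) = -4*(1 - 8) + (-43 + 138 + (-23*(-1/58) - 67*1/46)) = -4*(-7) + (-43 + 138 + (23/58 - 67/46)) = 28 + (-43 + 138 - 707/667) = 28 + 62658/667 = 81334/667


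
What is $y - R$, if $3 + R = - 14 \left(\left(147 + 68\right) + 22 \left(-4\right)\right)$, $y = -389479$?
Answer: $-387698$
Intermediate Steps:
$R = -1781$ ($R = -3 - 14 \left(\left(147 + 68\right) + 22 \left(-4\right)\right) = -3 - 14 \left(215 - 88\right) = -3 - 1778 = -1781$)
$y - R = -389479 - -1781 = -389479 + 1781 = -387698$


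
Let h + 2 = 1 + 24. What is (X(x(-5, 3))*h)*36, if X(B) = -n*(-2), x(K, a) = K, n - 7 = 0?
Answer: 11592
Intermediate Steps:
n = 7 (n = 7 + 0 = 7)
h = 23 (h = -2 + (1 + 24) = -2 + 25 = 23)
X(B) = 14 (X(B) = -1*7*(-2) = -7*(-2) = 14)
(X(x(-5, 3))*h)*36 = (14*23)*36 = 322*36 = 11592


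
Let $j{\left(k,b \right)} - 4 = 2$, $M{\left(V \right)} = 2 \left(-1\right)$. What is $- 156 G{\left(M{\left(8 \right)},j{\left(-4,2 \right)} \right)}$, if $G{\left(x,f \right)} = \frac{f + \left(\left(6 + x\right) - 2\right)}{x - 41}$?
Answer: $\frac{1248}{43} \approx 29.023$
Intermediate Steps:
$M{\left(V \right)} = -2$
$j{\left(k,b \right)} = 6$ ($j{\left(k,b \right)} = 4 + 2 = 6$)
$G{\left(x,f \right)} = \frac{4 + f + x}{-41 + x}$ ($G{\left(x,f \right)} = \frac{f + \left(4 + x\right)}{-41 + x} = \frac{4 + f + x}{-41 + x}$)
$- 156 G{\left(M{\left(8 \right)},j{\left(-4,2 \right)} \right)} = - 156 \frac{4 + 6 - 2}{-41 - 2} = - 156 \frac{1}{-43} \cdot 8 = - 156 \left(\left(- \frac{1}{43}\right) 8\right) = \left(-156\right) \left(- \frac{8}{43}\right) = \frac{1248}{43}$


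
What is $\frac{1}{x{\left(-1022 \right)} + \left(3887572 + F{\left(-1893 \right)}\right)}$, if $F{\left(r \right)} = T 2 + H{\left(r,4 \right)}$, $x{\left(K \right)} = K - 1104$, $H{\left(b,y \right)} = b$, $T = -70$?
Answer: $\frac{1}{3883413} \approx 2.5751 \cdot 10^{-7}$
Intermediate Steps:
$x{\left(K \right)} = -1104 + K$
$F{\left(r \right)} = -140 + r$ ($F{\left(r \right)} = \left(-70\right) 2 + r = -140 + r$)
$\frac{1}{x{\left(-1022 \right)} + \left(3887572 + F{\left(-1893 \right)}\right)} = \frac{1}{\left(-1104 - 1022\right) + \left(3887572 - 2033\right)} = \frac{1}{-2126 + \left(3887572 - 2033\right)} = \frac{1}{-2126 + 3885539} = \frac{1}{3883413}$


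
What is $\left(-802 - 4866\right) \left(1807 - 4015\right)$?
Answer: $12514944$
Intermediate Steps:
$\left(-802 - 4866\right) \left(1807 - 4015\right) = \left(-5668\right) \left(-2208\right) = 12514944$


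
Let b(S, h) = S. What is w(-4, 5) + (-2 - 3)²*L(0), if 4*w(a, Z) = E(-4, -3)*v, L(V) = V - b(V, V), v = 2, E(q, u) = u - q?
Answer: ½ ≈ 0.50000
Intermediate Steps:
L(V) = 0 (L(V) = V - V = 0)
w(a, Z) = ½ (w(a, Z) = ((-3 - 1*(-4))*2)/4 = ((-3 + 4)*2)/4 = (1*2)/4 = (¼)*2 = ½)
w(-4, 5) + (-2 - 3)²*L(0) = ½ + (-2 - 3)²*0 = ½ + (-5)²*0 = ½ + 25*0 = ½ + 0 = ½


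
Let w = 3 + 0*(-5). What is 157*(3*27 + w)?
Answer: 13188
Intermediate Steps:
w = 3 (w = 3 + 0 = 3)
157*(3*27 + w) = 157*(3*27 + 3) = 157*(81 + 3) = 157*84 = 13188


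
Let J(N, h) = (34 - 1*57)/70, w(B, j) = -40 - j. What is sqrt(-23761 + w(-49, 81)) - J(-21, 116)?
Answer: 23/70 + I*sqrt(23882) ≈ 0.32857 + 154.54*I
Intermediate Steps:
J(N, h) = -23/70 (J(N, h) = (34 - 57)*(1/70) = -23*1/70 = -23/70)
sqrt(-23761 + w(-49, 81)) - J(-21, 116) = sqrt(-23761 + (-40 - 1*81)) - 1*(-23/70) = sqrt(-23761 + (-40 - 81)) + 23/70 = sqrt(-23761 - 121) + 23/70 = sqrt(-23882) + 23/70 = I*sqrt(23882) + 23/70 = 23/70 + I*sqrt(23882)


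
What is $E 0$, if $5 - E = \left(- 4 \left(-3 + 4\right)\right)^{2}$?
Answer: $0$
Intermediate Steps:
$E = -11$ ($E = 5 - \left(- 4 \left(-3 + 4\right)\right)^{2} = 5 - \left(\left(-4\right) 1\right)^{2} = 5 - \left(-4\right)^{2} = 5 - 16 = -11$)
$E 0 = \left(-11\right) 0 = 0$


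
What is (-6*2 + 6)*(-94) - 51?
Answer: 513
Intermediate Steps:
(-6*2 + 6)*(-94) - 51 = (-12 + 6)*(-94) - 51 = -6*(-94) - 51 = 564 - 51 = 513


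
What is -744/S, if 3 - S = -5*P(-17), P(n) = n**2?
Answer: -93/181 ≈ -0.51381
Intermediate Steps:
S = 1448 (S = 3 - (-5)*(-17)**2 = 3 - (-5)*289 = 3 - 1*(-1445) = 3 + 1445 = 1448)
-744/S = -744/1448 = -744*1/1448 = -93/181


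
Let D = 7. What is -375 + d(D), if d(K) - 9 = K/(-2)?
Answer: -739/2 ≈ -369.50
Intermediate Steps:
d(K) = 9 - K/2 (d(K) = 9 + K/(-2) = 9 + K*(-½) = 9 - K/2)
-375 + d(D) = -375 + (9 - ½*7) = -375 + (9 - 7/2) = -375 + 11/2 = -739/2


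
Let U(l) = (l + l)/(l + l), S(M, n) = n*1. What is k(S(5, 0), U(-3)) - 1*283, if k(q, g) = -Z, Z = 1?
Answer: -284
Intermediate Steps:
S(M, n) = n
U(l) = 1 (U(l) = (2*l)/((2*l)) = (2*l)*(1/(2*l)) = 1)
k(q, g) = -1 (k(q, g) = -1*1 = -1)
k(S(5, 0), U(-3)) - 1*283 = -1 - 1*283 = -1 - 283 = -284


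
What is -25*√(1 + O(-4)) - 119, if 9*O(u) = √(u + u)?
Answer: -119 - 25*√(9 + 2*I*√2)/3 ≈ -144.3 - 3.8819*I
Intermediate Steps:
O(u) = √2*√u/9 (O(u) = √(u + u)/9 = √(2*u)/9 = (√2*√u)/9 = √2*√u/9)
-25*√(1 + O(-4)) - 119 = -25*√(1 + √2*√(-4)/9) - 119 = -25*√(1 + √2*(2*I)/9) - 119 = -25*√(1 + 2*I*√2/9) - 119 = -119 - 25*√(1 + 2*I*√2/9)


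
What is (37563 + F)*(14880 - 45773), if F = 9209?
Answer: -1444927396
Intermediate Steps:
(37563 + F)*(14880 - 45773) = (37563 + 9209)*(14880 - 45773) = 46772*(-30893) = -1444927396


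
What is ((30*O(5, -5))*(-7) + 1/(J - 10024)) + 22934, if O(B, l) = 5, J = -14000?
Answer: 525741215/24024 ≈ 21884.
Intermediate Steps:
((30*O(5, -5))*(-7) + 1/(J - 10024)) + 22934 = ((30*5)*(-7) + 1/(-14000 - 10024)) + 22934 = (150*(-7) + 1/(-24024)) + 22934 = (-1050 - 1/24024) + 22934 = -25225201/24024 + 22934 = 525741215/24024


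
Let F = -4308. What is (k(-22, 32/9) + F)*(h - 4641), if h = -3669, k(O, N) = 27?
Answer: 35575110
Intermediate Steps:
(k(-22, 32/9) + F)*(h - 4641) = (27 - 4308)*(-3669 - 4641) = -4281*(-8310) = 35575110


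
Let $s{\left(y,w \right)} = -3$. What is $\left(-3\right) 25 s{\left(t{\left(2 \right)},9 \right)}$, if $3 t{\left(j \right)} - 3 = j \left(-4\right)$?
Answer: $225$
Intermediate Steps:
$t{\left(j \right)} = 1 - \frac{4 j}{3}$ ($t{\left(j \right)} = 1 + \frac{j \left(-4\right)}{3} = 1 + \frac{\left(-4\right) j}{3} = 1 - \frac{4 j}{3}$)
$\left(-3\right) 25 s{\left(t{\left(2 \right)},9 \right)} = \left(-3\right) 25 \left(-3\right) = \left(-75\right) \left(-3\right) = 225$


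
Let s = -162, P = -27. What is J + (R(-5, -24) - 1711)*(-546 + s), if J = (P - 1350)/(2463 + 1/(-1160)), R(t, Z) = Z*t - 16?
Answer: 3250657177404/2857079 ≈ 1.1378e+6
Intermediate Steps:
R(t, Z) = -16 + Z*t
J = -1597320/2857079 (J = (-27 - 1350)/(2463 + 1/(-1160)) = -1377/(2463 - 1/1160) = -1377/2857079/1160 = -1377*1160/2857079 = -1597320/2857079 ≈ -0.55907)
J + (R(-5, -24) - 1711)*(-546 + s) = -1597320/2857079 + ((-16 - 24*(-5)) - 1711)*(-546 - 162) = -1597320/2857079 + ((-16 + 120) - 1711)*(-708) = -1597320/2857079 + (104 - 1711)*(-708) = -1597320/2857079 - 1607*(-708) = -1597320/2857079 + 1137756 = 3250657177404/2857079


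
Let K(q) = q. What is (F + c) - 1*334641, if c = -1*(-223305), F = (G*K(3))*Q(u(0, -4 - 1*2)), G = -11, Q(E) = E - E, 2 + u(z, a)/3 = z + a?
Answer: -111336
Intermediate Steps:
u(z, a) = -6 + 3*a + 3*z (u(z, a) = -6 + 3*(z + a) = -6 + 3*(a + z) = -6 + (3*a + 3*z) = -6 + 3*a + 3*z)
Q(E) = 0
F = 0 (F = -11*3*0 = -33*0 = 0)
c = 223305
(F + c) - 1*334641 = (0 + 223305) - 1*334641 = 223305 - 334641 = -111336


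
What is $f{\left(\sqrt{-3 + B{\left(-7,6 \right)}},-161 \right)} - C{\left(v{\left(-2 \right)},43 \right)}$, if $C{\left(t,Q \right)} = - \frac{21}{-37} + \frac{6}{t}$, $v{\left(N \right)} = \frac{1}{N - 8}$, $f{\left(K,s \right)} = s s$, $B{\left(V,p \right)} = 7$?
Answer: $\frac{961276}{37} \approx 25980.0$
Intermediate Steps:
$f{\left(K,s \right)} = s^{2}$
$v{\left(N \right)} = \frac{1}{-8 + N}$
$C{\left(t,Q \right)} = \frac{21}{37} + \frac{6}{t}$ ($C{\left(t,Q \right)} = \left(-21\right) \left(- \frac{1}{37}\right) + \frac{6}{t} = \frac{21}{37} + \frac{6}{t}$)
$f{\left(\sqrt{-3 + B{\left(-7,6 \right)}},-161 \right)} - C{\left(v{\left(-2 \right)},43 \right)} = \left(-161\right)^{2} - \left(\frac{21}{37} + \frac{6}{\frac{1}{-8 - 2}}\right) = 25921 - \left(\frac{21}{37} + \frac{6}{\frac{1}{-10}}\right) = 25921 - \left(\frac{21}{37} + \frac{6}{- \frac{1}{10}}\right) = 25921 - \left(\frac{21}{37} + 6 \left(-10\right)\right) = 25921 - \left(\frac{21}{37} - 60\right) = 25921 - - \frac{2199}{37} = 25921 + \frac{2199}{37} = \frac{961276}{37}$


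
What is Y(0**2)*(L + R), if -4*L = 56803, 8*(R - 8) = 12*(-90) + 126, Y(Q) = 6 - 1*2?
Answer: -57248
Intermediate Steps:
Y(Q) = 4 (Y(Q) = 6 - 2 = 4)
R = -445/4 (R = 8 + (12*(-90) + 126)/8 = 8 + (-1080 + 126)/8 = 8 + (1/8)*(-954) = 8 - 477/4 = -445/4 ≈ -111.25)
L = -56803/4 (L = -1/4*56803 = -56803/4 ≈ -14201.)
Y(0**2)*(L + R) = 4*(-56803/4 - 445/4) = 4*(-14312) = -57248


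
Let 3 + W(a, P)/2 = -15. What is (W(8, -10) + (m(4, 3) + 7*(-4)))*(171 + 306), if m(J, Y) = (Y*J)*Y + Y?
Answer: -11925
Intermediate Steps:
m(J, Y) = Y + J*Y² (m(J, Y) = (J*Y)*Y + Y = J*Y² + Y = Y + J*Y²)
W(a, P) = -36 (W(a, P) = -6 + 2*(-15) = -6 - 30 = -36)
(W(8, -10) + (m(4, 3) + 7*(-4)))*(171 + 306) = (-36 + (3*(1 + 4*3) + 7*(-4)))*(171 + 306) = (-36 + (3*(1 + 12) - 28))*477 = (-36 + (3*13 - 28))*477 = (-36 + (39 - 28))*477 = (-36 + 11)*477 = -25*477 = -11925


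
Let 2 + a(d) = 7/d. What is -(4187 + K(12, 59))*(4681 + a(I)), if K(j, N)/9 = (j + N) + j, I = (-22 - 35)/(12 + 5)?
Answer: -1315325456/57 ≈ -2.3076e+7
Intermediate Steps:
I = -57/17 ≈ -3.3529
K(j, N) = 9*N + 18*j (K(j, N) = 9*((j + N) + j) = 9*((N + j) + j) = 9*(N + 2*j) = 9*N + 18*j)
a(d) = -2 + 7/d
-(4187 + K(12, 59))*(4681 + a(I)) = -(4187 + (9*59 + 18*12))*(4681 + (-2 + 7/(-57/17))) = -(4187 + (531 + 216))*(4681 + (-2 + 7*(-17/57))) = -(4187 + 747)*(4681 + (-2 - 119/57)) = -4934*(4681 - 233/57) = -4934*266584/57 = -1*1315325456/57 = -1315325456/57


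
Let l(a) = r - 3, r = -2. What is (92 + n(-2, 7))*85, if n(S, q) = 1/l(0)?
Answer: 7803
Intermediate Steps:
l(a) = -5 (l(a) = -2 - 3 = -5)
n(S, q) = -⅕ (n(S, q) = 1/(-5) = -⅕)
(92 + n(-2, 7))*85 = (92 - ⅕)*85 = (459/5)*85 = 7803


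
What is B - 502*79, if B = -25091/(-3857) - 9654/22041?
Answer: -1123631844631/28337379 ≈ -39652.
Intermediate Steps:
B = 171931751/28337379 (B = -25091*(-1/3857) - 9654*1/22041 = 25091/3857 - 3218/7347 = 171931751/28337379 ≈ 6.0673)
B - 502*79 = 171931751/28337379 - 502*79 = 171931751/28337379 - 1*39658 = 171931751/28337379 - 39658 = -1123631844631/28337379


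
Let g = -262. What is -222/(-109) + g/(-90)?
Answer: 24269/4905 ≈ 4.9478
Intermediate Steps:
-222/(-109) + g/(-90) = -222/(-109) - 262/(-90) = -222*(-1/109) - 262*(-1/90) = 222/109 + 131/45 = 24269/4905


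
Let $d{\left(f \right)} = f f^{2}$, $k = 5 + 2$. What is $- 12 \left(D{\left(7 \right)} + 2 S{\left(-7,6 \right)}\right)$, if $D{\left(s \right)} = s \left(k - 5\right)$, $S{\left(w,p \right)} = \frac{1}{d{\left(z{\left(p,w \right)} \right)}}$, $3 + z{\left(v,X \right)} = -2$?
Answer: $- \frac{20976}{125} \approx -167.81$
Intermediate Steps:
$z{\left(v,X \right)} = -5$ ($z{\left(v,X \right)} = -3 - 2 = -5$)
$k = 7$
$d{\left(f \right)} = f^{3}$
$S{\left(w,p \right)} = - \frac{1}{125}$ ($S{\left(w,p \right)} = \frac{1}{\left(-5\right)^{3}} = \frac{1}{-125} = - \frac{1}{125}$)
$D{\left(s \right)} = 2 s$ ($D{\left(s \right)} = s \left(7 - 5\right) = s 2 = 2 s$)
$- 12 \left(D{\left(7 \right)} + 2 S{\left(-7,6 \right)}\right) = - 12 \left(2 \cdot 7 + 2 \left(- \frac{1}{125}\right)\right) = - 12 \left(14 - \frac{2}{125}\right) = \left(-12\right) \frac{1748}{125} = - \frac{20976}{125}$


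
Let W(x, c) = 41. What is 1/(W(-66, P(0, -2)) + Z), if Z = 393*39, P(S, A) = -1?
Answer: 1/15368 ≈ 6.5070e-5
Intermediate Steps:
Z = 15327
1/(W(-66, P(0, -2)) + Z) = 1/(41 + 15327) = 1/15368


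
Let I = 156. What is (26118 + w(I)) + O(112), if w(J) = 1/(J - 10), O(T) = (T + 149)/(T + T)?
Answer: 427100701/16352 ≈ 26119.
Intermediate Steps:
O(T) = (149 + T)/(2*T) (O(T) = (149 + T)/((2*T)) = (149 + T)*(1/(2*T)) = (149 + T)/(2*T))
w(J) = 1/(-10 + J)
(26118 + w(I)) + O(112) = (26118 + 1/(-10 + 156)) + (1/2)*(149 + 112)/112 = (26118 + 1/146) + (1/2)*(1/112)*261 = (26118 + 1/146) + 261/224 = 3813229/146 + 261/224 = 427100701/16352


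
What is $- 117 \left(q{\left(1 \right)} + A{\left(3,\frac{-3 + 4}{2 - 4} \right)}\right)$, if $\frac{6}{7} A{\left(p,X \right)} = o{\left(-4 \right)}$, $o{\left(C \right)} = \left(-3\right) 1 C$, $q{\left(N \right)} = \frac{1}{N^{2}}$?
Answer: $-1755$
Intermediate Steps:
$q{\left(N \right)} = \frac{1}{N^{2}}$
$o{\left(C \right)} = - 3 C$
$A{\left(p,X \right)} = 14$ ($A{\left(p,X \right)} = \frac{7 \left(\left(-3\right) \left(-4\right)\right)}{6} = \frac{7}{6} \cdot 12 = 14$)
$- 117 \left(q{\left(1 \right)} + A{\left(3,\frac{-3 + 4}{2 - 4} \right)}\right) = - 117 \left(1^{-2} + 14\right) = - 117 \left(1 + 14\right) = \left(-117\right) 15 = -1755$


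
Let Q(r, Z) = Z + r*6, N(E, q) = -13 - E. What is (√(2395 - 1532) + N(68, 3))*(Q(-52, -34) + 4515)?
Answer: -337689 + 4169*√863 ≈ -2.1522e+5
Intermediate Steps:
Q(r, Z) = Z + 6*r
(√(2395 - 1532) + N(68, 3))*(Q(-52, -34) + 4515) = (√(2395 - 1532) + (-13 - 1*68))*((-34 + 6*(-52)) + 4515) = (√863 + (-13 - 68))*((-34 - 312) + 4515) = (√863 - 81)*(-346 + 4515) = (-81 + √863)*4169 = -337689 + 4169*√863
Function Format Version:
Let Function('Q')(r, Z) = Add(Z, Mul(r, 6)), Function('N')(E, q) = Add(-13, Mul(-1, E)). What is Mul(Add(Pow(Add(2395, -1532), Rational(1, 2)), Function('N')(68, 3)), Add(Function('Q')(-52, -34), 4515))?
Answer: Add(-337689, Mul(4169, Pow(863, Rational(1, 2)))) ≈ -2.1522e+5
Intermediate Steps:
Function('Q')(r, Z) = Add(Z, Mul(6, r))
Mul(Add(Pow(Add(2395, -1532), Rational(1, 2)), Function('N')(68, 3)), Add(Function('Q')(-52, -34), 4515)) = Mul(Add(Pow(Add(2395, -1532), Rational(1, 2)), Add(-13, Mul(-1, 68))), Add(Add(-34, Mul(6, -52)), 4515)) = Mul(Add(Pow(863, Rational(1, 2)), Add(-13, -68)), Add(Add(-34, -312), 4515)) = Mul(Add(Pow(863, Rational(1, 2)), -81), Add(-346, 4515)) = Mul(Add(-81, Pow(863, Rational(1, 2))), 4169) = Add(-337689, Mul(4169, Pow(863, Rational(1, 2))))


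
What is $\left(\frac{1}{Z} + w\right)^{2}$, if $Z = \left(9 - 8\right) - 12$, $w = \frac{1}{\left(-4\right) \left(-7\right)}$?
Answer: $\frac{289}{94864} \approx 0.0030465$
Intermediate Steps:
$w = \frac{1}{28} \approx 0.035714$
$Z = -11$ ($Z = 1 - 12 = -11$)
$\left(\frac{1}{Z} + w\right)^{2} = \left(\frac{1}{-11} + \frac{1}{28}\right)^{2} = \left(- \frac{1}{11} + \frac{1}{28}\right)^{2} = \left(- \frac{17}{308}\right)^{2} = \frac{289}{94864}$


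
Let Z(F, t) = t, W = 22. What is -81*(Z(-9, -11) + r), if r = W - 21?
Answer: 810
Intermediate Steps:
r = 1 (r = 22 - 21 = 1)
-81*(Z(-9, -11) + r) = -81*(-11 + 1) = -81*(-10) = 810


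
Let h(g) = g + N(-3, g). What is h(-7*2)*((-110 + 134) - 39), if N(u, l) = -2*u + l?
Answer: 330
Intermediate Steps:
N(u, l) = l - 2*u
h(g) = 6 + 2*g (h(g) = g + (g - 2*(-3)) = g + (g + 6) = g + (6 + g) = 6 + 2*g)
h(-7*2)*((-110 + 134) - 39) = (6 + 2*(-7*2))*((-110 + 134) - 39) = (6 + 2*(-14))*(24 - 39) = (6 - 28)*(-15) = -22*(-15) = 330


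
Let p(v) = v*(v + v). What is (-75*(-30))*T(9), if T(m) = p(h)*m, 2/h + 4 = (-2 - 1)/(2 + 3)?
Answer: 4050000/529 ≈ 7656.0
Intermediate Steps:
h = -10/23 (h = 2/(-4 + (-2 - 1)/(2 + 3)) = 2/(-4 - 3/5) = 2/(-4 - 3*⅕) = 2/(-4 - ⅗) = 2/(-23/5) = 2*(-5/23) = -10/23 ≈ -0.43478)
p(v) = 2*v² (p(v) = v*(2*v) = 2*v²)
T(m) = 200*m/529 (T(m) = (2*(-10/23)²)*m = (2*(100/529))*m = 200*m/529)
(-75*(-30))*T(9) = (-75*(-30))*((200/529)*9) = 2250*(1800/529) = 4050000/529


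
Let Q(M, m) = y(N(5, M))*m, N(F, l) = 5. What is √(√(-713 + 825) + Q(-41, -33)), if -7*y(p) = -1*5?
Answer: √(-1155 + 196*√7)/7 ≈ 3.6039*I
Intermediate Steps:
y(p) = 5/7 (y(p) = -(-1)*5/7 = -⅐*(-5) = 5/7)
Q(M, m) = 5*m/7
√(√(-713 + 825) + Q(-41, -33)) = √(√(-713 + 825) + (5/7)*(-33)) = √(√112 - 165/7) = √(4*√7 - 165/7) = √(-165/7 + 4*√7)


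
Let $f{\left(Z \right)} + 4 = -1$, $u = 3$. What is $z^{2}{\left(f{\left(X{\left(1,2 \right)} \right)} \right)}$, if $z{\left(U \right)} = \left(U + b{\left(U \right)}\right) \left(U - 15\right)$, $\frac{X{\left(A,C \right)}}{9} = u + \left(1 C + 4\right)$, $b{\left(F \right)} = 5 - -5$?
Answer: $10000$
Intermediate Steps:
$b{\left(F \right)} = 10$ ($b{\left(F \right)} = 5 + 5 = 10$)
$X{\left(A,C \right)} = 63 + 9 C$ ($X{\left(A,C \right)} = 9 \left(3 + \left(1 C + 4\right)\right) = 9 \left(3 + \left(C + 4\right)\right) = 9 \left(3 + \left(4 + C\right)\right) = 9 \left(7 + C\right) = 63 + 9 C$)
$f{\left(Z \right)} = -5$ ($f{\left(Z \right)} = -4 - 1 = -5$)
$z{\left(U \right)} = \left(-15 + U\right) \left(10 + U\right)$ ($z{\left(U \right)} = \left(U + 10\right) \left(U - 15\right) = \left(10 + U\right) \left(-15 + U\right) = \left(-15 + U\right) \left(10 + U\right)$)
$z^{2}{\left(f{\left(X{\left(1,2 \right)} \right)} \right)} = \left(-150 + \left(-5\right)^{2} - -25\right)^{2} = \left(-150 + 25 + 25\right)^{2} = \left(-100\right)^{2} = 10000$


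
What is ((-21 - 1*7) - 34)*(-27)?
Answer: 1674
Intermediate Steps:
((-21 - 1*7) - 34)*(-27) = ((-21 - 7) - 34)*(-27) = (-28 - 34)*(-27) = -62*(-27) = 1674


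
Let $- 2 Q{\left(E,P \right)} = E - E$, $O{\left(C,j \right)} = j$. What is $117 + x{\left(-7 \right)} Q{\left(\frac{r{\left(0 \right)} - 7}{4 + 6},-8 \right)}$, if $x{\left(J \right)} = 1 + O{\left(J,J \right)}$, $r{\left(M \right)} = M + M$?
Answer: $117$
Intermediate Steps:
$r{\left(M \right)} = 2 M$
$x{\left(J \right)} = 1 + J$
$Q{\left(E,P \right)} = 0$ ($Q{\left(E,P \right)} = - \frac{E - E}{2} = \left(- \frac{1}{2}\right) 0 = 0$)
$117 + x{\left(-7 \right)} Q{\left(\frac{r{\left(0 \right)} - 7}{4 + 6},-8 \right)} = 117 + \left(1 - 7\right) 0 = 117 - 0 = 117 + 0 = 117$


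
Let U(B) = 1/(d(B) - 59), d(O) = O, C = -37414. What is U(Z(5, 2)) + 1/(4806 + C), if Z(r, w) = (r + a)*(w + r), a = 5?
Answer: 32597/358688 ≈ 0.090878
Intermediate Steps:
Z(r, w) = (5 + r)*(r + w) (Z(r, w) = (r + 5)*(w + r) = (5 + r)*(r + w))
U(B) = 1/(-59 + B) (U(B) = 1/(B - 59) = 1/(-59 + B))
U(Z(5, 2)) + 1/(4806 + C) = 1/(-59 + (5**2 + 5*5 + 5*2 + 5*2)) + 1/(4806 - 37414) = 1/(-59 + (25 + 25 + 10 + 10)) + 1/(-32608) = 1/(-59 + 70) - 1/32608 = 1/11 - 1/32608 = 32597/358688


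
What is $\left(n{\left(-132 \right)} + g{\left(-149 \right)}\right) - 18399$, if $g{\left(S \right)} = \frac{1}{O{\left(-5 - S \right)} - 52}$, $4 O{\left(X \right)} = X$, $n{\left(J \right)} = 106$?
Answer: $- \frac{292689}{16} \approx -18293.0$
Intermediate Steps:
$O{\left(X \right)} = \frac{X}{4}$
$g{\left(S \right)} = \frac{1}{- \frac{213}{4} - \frac{S}{4}}$ ($g{\left(S \right)} = \frac{1}{\frac{-5 - S}{4} - 52} = \frac{1}{\left(- \frac{5}{4} - \frac{S}{4}\right) - 52} = \frac{1}{- \frac{213}{4} - \frac{S}{4}}$)
$\left(n{\left(-132 \right)} + g{\left(-149 \right)}\right) - 18399 = \left(106 - \frac{4}{213 - 149}\right) - 18399 = \left(106 - \frac{4}{64}\right) - 18399 = \left(106 - \frac{1}{16}\right) - 18399 = \frac{1695}{16} - 18399 = - \frac{292689}{16}$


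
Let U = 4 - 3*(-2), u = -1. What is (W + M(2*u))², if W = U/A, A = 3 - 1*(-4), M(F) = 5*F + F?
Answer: 5476/49 ≈ 111.76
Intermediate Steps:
M(F) = 6*F
A = 7 (A = 3 + 4 = 7)
U = 10 (U = 4 + 6 = 10)
W = 10/7 ≈ 1.4286
(W + M(2*u))² = (10/7 + 6*(2*(-1)))² = (10/7 + 6*(-2))² = (10/7 - 12)² = (-74/7)² = 5476/49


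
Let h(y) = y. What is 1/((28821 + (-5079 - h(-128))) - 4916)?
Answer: 1/18954 ≈ 5.2759e-5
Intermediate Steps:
1/((28821 + (-5079 - h(-128))) - 4916) = 1/((28821 + (-5079 - 1*(-128))) - 4916) = 1/((28821 + (-5079 + 128)) - 4916) = 1/((28821 - 4951) - 4916) = 1/(23870 - 4916) = 1/18954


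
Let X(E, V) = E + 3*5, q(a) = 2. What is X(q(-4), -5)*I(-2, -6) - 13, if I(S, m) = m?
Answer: -115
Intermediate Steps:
X(E, V) = 15 + E (X(E, V) = E + 15 = 15 + E)
X(q(-4), -5)*I(-2, -6) - 13 = (15 + 2)*(-6) - 13 = 17*(-6) - 13 = -102 - 13 = -115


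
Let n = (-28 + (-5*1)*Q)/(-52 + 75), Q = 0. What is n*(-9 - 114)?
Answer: 3444/23 ≈ 149.74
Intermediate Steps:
n = -28/23 (n = (-28 - 5*1*0)/(-52 + 75) = (-28 - 5*0)/23 = (-28 + 0)*(1/23) = -28*1/23 = -28/23 ≈ -1.2174)
n*(-9 - 114) = -28*(-9 - 114)/23 = -28/23*(-123) = 3444/23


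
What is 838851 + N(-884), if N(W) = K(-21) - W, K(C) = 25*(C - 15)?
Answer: 838835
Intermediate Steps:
K(C) = -375 + 25*C (K(C) = 25*(-15 + C) = -375 + 25*C)
N(W) = -900 - W (N(W) = (-375 + 25*(-21)) - W = (-375 - 525) - W = -900 - W)
838851 + N(-884) = 838851 + (-900 - 1*(-884)) = 838851 + (-900 + 884) = 838851 - 16 = 838835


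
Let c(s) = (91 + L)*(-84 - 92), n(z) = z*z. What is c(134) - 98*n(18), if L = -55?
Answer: -38088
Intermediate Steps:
n(z) = z**2
c(s) = -6336 (c(s) = (91 - 55)*(-84 - 92) = 36*(-176) = -6336)
c(134) - 98*n(18) = -6336 - 98*18**2 = -6336 - 98*324 = -6336 - 1*31752 = -6336 - 31752 = -38088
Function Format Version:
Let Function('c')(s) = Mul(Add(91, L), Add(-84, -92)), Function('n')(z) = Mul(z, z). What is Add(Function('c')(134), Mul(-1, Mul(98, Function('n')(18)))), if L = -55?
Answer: -38088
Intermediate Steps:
Function('n')(z) = Pow(z, 2)
Function('c')(s) = -6336 (Function('c')(s) = Mul(Add(91, -55), Add(-84, -92)) = Mul(36, -176) = -6336)
Add(Function('c')(134), Mul(-1, Mul(98, Function('n')(18)))) = Add(-6336, Mul(-1, Mul(98, Pow(18, 2)))) = Add(-6336, Mul(-1, Mul(98, 324))) = Add(-6336, Mul(-1, 31752)) = Add(-6336, -31752) = -38088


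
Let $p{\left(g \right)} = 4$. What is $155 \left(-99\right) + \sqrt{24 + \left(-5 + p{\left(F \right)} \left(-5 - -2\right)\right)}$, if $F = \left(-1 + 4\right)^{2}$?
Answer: $-15345 + \sqrt{7} \approx -15342.0$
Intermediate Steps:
$F = 9$ ($F = 3^{2} = 9$)
$155 \left(-99\right) + \sqrt{24 + \left(-5 + p{\left(F \right)} \left(-5 - -2\right)\right)} = 155 \left(-99\right) + \sqrt{24 + \left(-5 + 4 \left(-5 - -2\right)\right)} = -15345 + \sqrt{24 + \left(-5 + 4 \left(-5 + 2\right)\right)} = -15345 + \sqrt{24 + \left(-5 + 4 \left(-3\right)\right)} = -15345 + \sqrt{24 - 17} = -15345 + \sqrt{7}$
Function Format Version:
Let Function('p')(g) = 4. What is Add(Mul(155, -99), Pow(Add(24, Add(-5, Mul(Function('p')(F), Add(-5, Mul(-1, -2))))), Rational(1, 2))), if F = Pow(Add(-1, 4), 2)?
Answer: Add(-15345, Pow(7, Rational(1, 2))) ≈ -15342.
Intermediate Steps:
F = 9 (F = Pow(3, 2) = 9)
Add(Mul(155, -99), Pow(Add(24, Add(-5, Mul(Function('p')(F), Add(-5, Mul(-1, -2))))), Rational(1, 2))) = Add(Mul(155, -99), Pow(Add(24, Add(-5, Mul(4, Add(-5, Mul(-1, -2))))), Rational(1, 2))) = Add(-15345, Pow(Add(24, Add(-5, Mul(4, Add(-5, 2)))), Rational(1, 2))) = Add(-15345, Pow(Add(24, Add(-5, Mul(4, -3))), Rational(1, 2))) = Add(-15345, Pow(Add(24, Add(-5, -12)), Rational(1, 2))) = Add(-15345, Pow(Add(24, -17), Rational(1, 2))) = Add(-15345, Pow(7, Rational(1, 2)))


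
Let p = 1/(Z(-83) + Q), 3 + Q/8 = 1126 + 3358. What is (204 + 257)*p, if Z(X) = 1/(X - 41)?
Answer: 57164/4445151 ≈ 0.012860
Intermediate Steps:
Q = 35848 (Q = -24 + 8*(1126 + 3358) = -24 + 8*4484 = -24 + 35872 = 35848)
Z(X) = 1/(-41 + X)
p = 124/4445151 (p = 1/(1/(-41 - 83) + 35848) = 1/(1/(-124) + 35848) = 1/(-1/124 + 35848) = 1/(4445151/124) = 124/4445151 ≈ 2.7896e-5)
(204 + 257)*p = (204 + 257)*(124/4445151) = 461*(124/4445151) = 57164/4445151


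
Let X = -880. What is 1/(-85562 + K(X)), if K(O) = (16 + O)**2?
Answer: 1/660934 ≈ 1.5130e-6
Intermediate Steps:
1/(-85562 + K(X)) = 1/(-85562 + (16 - 880)**2) = 1/(-85562 + (-864)**2) = 1/(-85562 + 746496) = 1/660934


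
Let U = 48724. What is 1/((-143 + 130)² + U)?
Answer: 1/48893 ≈ 2.0453e-5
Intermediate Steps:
1/((-143 + 130)² + U) = 1/((-143 + 130)² + 48724) = 1/((-13)² + 48724) = 1/(169 + 48724) = 1/48893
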